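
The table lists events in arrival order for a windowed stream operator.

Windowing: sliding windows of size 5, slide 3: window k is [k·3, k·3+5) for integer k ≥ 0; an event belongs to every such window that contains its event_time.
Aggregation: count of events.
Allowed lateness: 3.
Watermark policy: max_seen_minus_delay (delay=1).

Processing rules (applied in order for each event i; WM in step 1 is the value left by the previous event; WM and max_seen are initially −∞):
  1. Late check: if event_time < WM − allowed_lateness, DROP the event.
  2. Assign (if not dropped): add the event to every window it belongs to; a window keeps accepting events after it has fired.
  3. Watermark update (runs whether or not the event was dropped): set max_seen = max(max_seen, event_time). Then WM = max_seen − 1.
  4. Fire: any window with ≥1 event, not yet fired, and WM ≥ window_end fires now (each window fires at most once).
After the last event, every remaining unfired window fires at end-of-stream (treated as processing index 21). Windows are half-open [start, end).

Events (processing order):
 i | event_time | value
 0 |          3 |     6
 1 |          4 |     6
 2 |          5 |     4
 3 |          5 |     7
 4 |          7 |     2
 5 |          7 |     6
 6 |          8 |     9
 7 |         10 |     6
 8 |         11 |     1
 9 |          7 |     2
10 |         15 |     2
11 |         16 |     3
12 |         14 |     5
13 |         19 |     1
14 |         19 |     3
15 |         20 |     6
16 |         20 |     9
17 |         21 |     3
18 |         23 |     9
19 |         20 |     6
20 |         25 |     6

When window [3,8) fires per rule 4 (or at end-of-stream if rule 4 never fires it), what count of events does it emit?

6

i=0 t=3 v=6: → [3,8),[0,5); WM=2
i=1 t=4 v=6: → [3,8),[0,5); WM=3
i=2 t=5 v=4: → [3,8); WM=4
i=3 t=5 v=7: → [3,8); WM=4
i=4 t=7 v=2: → [6,11),[3,8); WM=6; [0,5) fires=2
i=5 t=7 v=6: → [6,11),[3,8); WM=6
i=6 t=8 v=9: → [6,11); WM=7
i=7 t=10 v=6: → [9,14),[6,11); WM=9; [3,8) fires=6
i=8 t=11 v=1: → [9,14); WM=10
i=9 t=7 v=2: → [6,11),[3,8); WM=10
i=10 t=15 v=2: → [15,20),[12,17); WM=14; [6,11) fires=5 [9,14) fires=2
i=11 t=16 v=3: → [15,20),[12,17); WM=15
i=12 t=14 v=5: → [12,17); WM=15
i=13 t=19 v=1: → [18,23),[15,20); WM=18; [12,17) fires=3
i=14 t=19 v=3: → [18,23),[15,20); WM=18
i=15 t=20 v=6: → [18,23); WM=19
i=16 t=20 v=9: → [18,23); WM=19
i=17 t=21 v=3: → [21,26),[18,23); WM=20; [15,20) fires=4
i=18 t=23 v=9: → [21,26); WM=22
i=19 t=20 v=6: → [18,23); WM=22
i=20 t=25 v=6: → [24,29),[21,26); WM=24; [18,23) fires=6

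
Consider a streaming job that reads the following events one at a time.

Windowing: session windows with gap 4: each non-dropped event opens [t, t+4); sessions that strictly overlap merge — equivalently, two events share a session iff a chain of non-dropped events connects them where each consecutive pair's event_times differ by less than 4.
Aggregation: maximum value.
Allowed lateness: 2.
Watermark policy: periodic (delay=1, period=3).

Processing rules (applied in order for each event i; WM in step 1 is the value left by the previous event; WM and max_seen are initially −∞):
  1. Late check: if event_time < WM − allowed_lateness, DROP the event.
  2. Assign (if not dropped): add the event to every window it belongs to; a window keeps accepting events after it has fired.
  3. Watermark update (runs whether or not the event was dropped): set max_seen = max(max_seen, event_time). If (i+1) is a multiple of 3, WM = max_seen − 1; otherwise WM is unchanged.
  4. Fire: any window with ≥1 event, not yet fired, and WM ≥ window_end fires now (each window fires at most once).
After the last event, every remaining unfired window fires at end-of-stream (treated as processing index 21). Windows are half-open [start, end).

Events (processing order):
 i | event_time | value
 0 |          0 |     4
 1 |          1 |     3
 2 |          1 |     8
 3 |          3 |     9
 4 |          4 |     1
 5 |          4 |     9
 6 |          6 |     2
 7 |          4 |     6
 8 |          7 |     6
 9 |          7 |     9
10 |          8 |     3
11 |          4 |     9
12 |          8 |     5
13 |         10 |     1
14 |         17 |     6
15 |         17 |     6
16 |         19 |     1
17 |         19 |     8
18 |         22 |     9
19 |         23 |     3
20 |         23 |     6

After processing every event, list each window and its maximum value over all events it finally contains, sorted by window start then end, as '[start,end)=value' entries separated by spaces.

[0,14)=9 [17,27)=9

i=0 t=0 v=4: → [0,4); WM=−∞
i=1 t=1 v=3: → [0,5); WM=−∞
i=2 t=1 v=8: → [0,5); WM=0
i=3 t=3 v=9: → [0,7); WM=0
i=4 t=4 v=1: → [0,8); WM=0
i=5 t=4 v=9: → [0,8); WM=3
i=6 t=6 v=2: → [0,10); WM=3
i=7 t=4 v=6: → [0,10); WM=3
i=8 t=7 v=6: → [0,11); WM=6
i=9 t=7 v=9: → [0,11); WM=6
i=10 t=8 v=3: → [0,12); WM=6
i=11 t=4 v=9: → [0,12); WM=7
i=12 t=8 v=5: → [0,12); WM=7
i=13 t=10 v=1: → [0,14); WM=7
i=14 t=17 v=6: → [17,21); WM=16
i=15 t=17 v=6: → [17,21); WM=16
i=16 t=19 v=1: → [17,23); WM=16
i=17 t=19 v=8: → [17,23); WM=18
i=18 t=22 v=9: → [17,26); WM=18
i=19 t=23 v=3: → [17,27); WM=18
i=20 t=23 v=6: → [17,27); WM=22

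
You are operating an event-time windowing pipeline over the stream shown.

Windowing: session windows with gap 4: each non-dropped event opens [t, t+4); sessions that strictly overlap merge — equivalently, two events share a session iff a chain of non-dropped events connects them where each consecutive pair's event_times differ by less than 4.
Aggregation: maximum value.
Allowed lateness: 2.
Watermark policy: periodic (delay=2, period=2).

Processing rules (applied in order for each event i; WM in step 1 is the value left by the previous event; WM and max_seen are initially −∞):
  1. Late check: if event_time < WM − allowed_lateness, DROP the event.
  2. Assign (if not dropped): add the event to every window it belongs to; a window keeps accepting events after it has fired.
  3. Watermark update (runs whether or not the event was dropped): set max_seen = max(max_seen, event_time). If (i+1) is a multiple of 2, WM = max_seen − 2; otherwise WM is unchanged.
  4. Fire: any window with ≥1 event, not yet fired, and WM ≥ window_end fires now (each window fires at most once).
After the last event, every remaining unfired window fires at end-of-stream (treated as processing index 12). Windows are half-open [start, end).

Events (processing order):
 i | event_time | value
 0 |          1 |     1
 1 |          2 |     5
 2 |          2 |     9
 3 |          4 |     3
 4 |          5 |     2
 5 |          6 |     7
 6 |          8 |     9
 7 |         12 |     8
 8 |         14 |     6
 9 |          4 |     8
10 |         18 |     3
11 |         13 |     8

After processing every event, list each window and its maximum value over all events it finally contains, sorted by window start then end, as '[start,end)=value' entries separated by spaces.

[1,12)=9 [12,18)=8 [18,22)=3

i=0 t=1 v=1: → [1,5); WM=−∞
i=1 t=2 v=5: → [1,6); WM=0
i=2 t=2 v=9: → [1,6); WM=0
i=3 t=4 v=3: → [1,8); WM=2
i=4 t=5 v=2: → [1,9); WM=2
i=5 t=6 v=7: → [1,10); WM=4
i=6 t=8 v=9: → [1,12); WM=4
i=7 t=12 v=8: → [12,16); WM=10
i=8 t=14 v=6: → [12,18); WM=10
i=9 t=4 v=8: DROP (t<10-2); WM=12
i=10 t=18 v=3: → [18,22); WM=12
i=11 t=13 v=8: → [12,18); WM=16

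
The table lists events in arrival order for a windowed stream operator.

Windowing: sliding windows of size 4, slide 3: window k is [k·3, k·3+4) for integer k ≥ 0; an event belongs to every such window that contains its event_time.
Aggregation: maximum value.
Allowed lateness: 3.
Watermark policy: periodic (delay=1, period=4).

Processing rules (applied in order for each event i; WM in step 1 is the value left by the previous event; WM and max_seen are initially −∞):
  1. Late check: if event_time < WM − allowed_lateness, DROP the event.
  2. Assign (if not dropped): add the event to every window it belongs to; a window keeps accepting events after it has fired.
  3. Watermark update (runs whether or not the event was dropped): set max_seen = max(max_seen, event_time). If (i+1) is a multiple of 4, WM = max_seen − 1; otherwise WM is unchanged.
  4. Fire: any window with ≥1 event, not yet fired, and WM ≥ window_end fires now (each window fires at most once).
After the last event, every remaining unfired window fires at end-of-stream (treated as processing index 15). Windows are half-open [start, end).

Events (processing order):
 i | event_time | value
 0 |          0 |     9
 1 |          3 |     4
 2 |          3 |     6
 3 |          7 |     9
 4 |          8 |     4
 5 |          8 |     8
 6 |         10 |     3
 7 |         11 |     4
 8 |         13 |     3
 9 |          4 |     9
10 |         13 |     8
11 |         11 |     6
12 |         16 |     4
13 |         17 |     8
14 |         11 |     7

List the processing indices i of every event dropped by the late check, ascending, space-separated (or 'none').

9

i=0 t=0 v=9: → [0,4); WM=−∞
i=1 t=3 v=4: → [3,7),[0,4); WM=−∞
i=2 t=3 v=6: → [3,7),[0,4); WM=−∞
i=3 t=7 v=9: → [6,10); WM=6; [0,4) fires=9
i=4 t=8 v=4: → [6,10); WM=6
i=5 t=8 v=8: → [6,10); WM=6
i=6 t=10 v=3: → [9,13); WM=6
i=7 t=11 v=4: → [9,13); WM=10; [3,7) fires=6 [6,10) fires=9
i=8 t=13 v=3: → [12,16); WM=10
i=9 t=4 v=9: DROP (t<10-3); WM=10
i=10 t=13 v=8: → [12,16); WM=10
i=11 t=11 v=6: → [9,13); WM=12
i=12 t=16 v=4: → [15,19); WM=12
i=13 t=17 v=8: → [15,19); WM=12
i=14 t=11 v=7: → [9,13); WM=12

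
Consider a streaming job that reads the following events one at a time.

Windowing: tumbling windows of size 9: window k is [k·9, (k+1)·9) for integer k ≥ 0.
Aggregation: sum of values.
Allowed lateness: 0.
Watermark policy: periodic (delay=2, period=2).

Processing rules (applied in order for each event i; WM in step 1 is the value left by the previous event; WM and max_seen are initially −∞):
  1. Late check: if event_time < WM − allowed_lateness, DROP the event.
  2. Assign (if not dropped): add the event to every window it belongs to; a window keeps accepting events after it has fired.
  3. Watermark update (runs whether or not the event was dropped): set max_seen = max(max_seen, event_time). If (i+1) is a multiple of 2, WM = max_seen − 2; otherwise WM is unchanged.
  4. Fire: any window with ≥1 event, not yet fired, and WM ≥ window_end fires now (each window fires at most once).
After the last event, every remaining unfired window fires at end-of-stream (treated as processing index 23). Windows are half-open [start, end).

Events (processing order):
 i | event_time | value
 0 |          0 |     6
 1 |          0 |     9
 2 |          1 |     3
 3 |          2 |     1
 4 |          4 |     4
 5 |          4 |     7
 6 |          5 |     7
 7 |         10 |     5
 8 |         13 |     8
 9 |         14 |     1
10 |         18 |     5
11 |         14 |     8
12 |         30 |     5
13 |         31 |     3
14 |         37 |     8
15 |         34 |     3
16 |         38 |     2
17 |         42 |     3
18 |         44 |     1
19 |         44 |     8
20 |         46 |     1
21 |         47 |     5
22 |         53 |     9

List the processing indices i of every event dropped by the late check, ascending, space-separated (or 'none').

i=0 t=0 v=6: → [0,9); WM=−∞
i=1 t=0 v=9: → [0,9); WM=-2
i=2 t=1 v=3: → [0,9); WM=-2
i=3 t=2 v=1: → [0,9); WM=0
i=4 t=4 v=4: → [0,9); WM=0
i=5 t=4 v=7: → [0,9); WM=2
i=6 t=5 v=7: → [0,9); WM=2
i=7 t=10 v=5: → [9,18); WM=8
i=8 t=13 v=8: → [9,18); WM=8
i=9 t=14 v=1: → [9,18); WM=12; [0,9) fires=37
i=10 t=18 v=5: → [18,27); WM=12
i=11 t=14 v=8: → [9,18); WM=16
i=12 t=30 v=5: → [27,36); WM=16
i=13 t=31 v=3: → [27,36); WM=29; [9,18) fires=22 [18,27) fires=5
i=14 t=37 v=8: → [36,45); WM=29
i=15 t=34 v=3: → [27,36); WM=35
i=16 t=38 v=2: → [36,45); WM=35
i=17 t=42 v=3: → [36,45); WM=40; [27,36) fires=11
i=18 t=44 v=1: → [36,45); WM=40
i=19 t=44 v=8: → [36,45); WM=42
i=20 t=46 v=1: → [45,54); WM=42
i=21 t=47 v=5: → [45,54); WM=45; [36,45) fires=22
i=22 t=53 v=9: → [45,54); WM=45

none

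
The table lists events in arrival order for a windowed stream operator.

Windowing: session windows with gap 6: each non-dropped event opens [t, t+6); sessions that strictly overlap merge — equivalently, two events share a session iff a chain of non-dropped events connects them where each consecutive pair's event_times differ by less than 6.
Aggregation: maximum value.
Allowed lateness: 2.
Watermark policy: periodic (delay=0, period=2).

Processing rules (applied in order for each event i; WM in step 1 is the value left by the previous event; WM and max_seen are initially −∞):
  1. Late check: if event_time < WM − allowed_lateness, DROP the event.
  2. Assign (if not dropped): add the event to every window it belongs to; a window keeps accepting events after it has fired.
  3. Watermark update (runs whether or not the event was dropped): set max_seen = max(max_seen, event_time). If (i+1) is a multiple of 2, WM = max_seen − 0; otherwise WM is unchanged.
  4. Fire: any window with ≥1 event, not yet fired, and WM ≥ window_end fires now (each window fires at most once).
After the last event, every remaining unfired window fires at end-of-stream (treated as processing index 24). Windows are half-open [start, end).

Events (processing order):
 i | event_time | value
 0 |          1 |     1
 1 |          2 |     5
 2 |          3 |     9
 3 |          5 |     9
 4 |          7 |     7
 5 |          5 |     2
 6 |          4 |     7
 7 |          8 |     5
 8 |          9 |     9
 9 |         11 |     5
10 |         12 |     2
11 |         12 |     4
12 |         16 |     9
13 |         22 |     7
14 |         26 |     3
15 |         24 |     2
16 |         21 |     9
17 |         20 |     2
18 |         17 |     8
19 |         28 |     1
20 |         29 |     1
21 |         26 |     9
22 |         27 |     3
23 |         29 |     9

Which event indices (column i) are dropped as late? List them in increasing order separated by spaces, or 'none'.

6 16 17 18

i=0 t=1 v=1: → [1,7); WM=−∞
i=1 t=2 v=5: → [1,8); WM=2
i=2 t=3 v=9: → [1,9); WM=2
i=3 t=5 v=9: → [1,11); WM=5
i=4 t=7 v=7: → [1,13); WM=5
i=5 t=5 v=2: → [1,13); WM=7
i=6 t=4 v=7: DROP (t<7-2); WM=7
i=7 t=8 v=5: → [1,14); WM=8
i=8 t=9 v=9: → [1,15); WM=8
i=9 t=11 v=5: → [1,17); WM=11
i=10 t=12 v=2: → [1,18); WM=11
i=11 t=12 v=4: → [1,18); WM=12
i=12 t=16 v=9: → [1,22); WM=12
i=13 t=22 v=7: → [22,28); WM=22
i=14 t=26 v=3: → [22,32); WM=22
i=15 t=24 v=2: → [22,32); WM=26
i=16 t=21 v=9: DROP (t<26-2); WM=26
i=17 t=20 v=2: DROP (t<26-2); WM=26
i=18 t=17 v=8: DROP (t<26-2); WM=26
i=19 t=28 v=1: → [22,34); WM=28
i=20 t=29 v=1: → [22,35); WM=28
i=21 t=26 v=9: → [22,35); WM=29
i=22 t=27 v=3: → [22,35); WM=29
i=23 t=29 v=9: → [22,35); WM=29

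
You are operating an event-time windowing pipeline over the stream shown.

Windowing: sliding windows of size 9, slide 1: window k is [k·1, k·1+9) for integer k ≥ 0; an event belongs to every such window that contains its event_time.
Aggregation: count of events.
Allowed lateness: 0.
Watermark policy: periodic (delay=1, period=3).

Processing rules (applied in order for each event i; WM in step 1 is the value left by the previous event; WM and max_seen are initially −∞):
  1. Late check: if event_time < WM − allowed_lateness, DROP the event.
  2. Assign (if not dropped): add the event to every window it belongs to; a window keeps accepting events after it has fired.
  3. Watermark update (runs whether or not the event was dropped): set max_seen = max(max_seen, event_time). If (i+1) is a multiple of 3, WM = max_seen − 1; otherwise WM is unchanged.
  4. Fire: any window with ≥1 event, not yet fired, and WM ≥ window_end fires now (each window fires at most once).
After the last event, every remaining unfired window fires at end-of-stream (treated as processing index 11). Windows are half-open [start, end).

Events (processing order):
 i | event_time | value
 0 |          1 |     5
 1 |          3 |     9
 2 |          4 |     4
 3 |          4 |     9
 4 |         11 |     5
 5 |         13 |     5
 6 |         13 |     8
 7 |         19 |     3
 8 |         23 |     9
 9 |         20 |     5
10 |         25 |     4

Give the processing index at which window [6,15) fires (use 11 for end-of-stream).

8

i=0 t=1 v=5: → [1,10),[0,9); WM=−∞
i=1 t=3 v=9: → [3,12),[2,11),[1,10),[0,9); WM=−∞
i=2 t=4 v=4: → [4,13),[3,12),[2,11),[1,10),[0,9); WM=3
i=3 t=4 v=9: → [4,13),[3,12),[2,11),[1,10),[0,9); WM=3
i=4 t=11 v=5: → [11,20),[10,19),[9,18),[8,17),[7,16),[6,15),[5,14),[4,13),[3,12); WM=3
i=5 t=13 v=5: → [13,22),[12,21),[11,20),[10,19),[9,18),[8,17),[7,16),[6,15),[5,14); WM=12; [0,9) fires=4 [1,10) fires=4 [2,11) fires=3 [3,12) fires=4
i=6 t=13 v=8: → [13,22),[12,21),[11,20),[10,19),[9,18),[8,17),[7,16),[6,15),[5,14); WM=12
i=7 t=19 v=3: → [19,28),[18,27),[17,26),[16,25),[15,24),[14,23),[13,22),[12,21),[11,20); WM=12
i=8 t=23 v=9: → [23,32),[22,31),[21,30),[20,29),[19,28),[18,27),[17,26),[16,25),[15,24); WM=22; [4,13) fires=3 [5,14) fires=3 [6,15) fires=3 [7,16) fires=3 [8,17) fires=3 [9,18) fires=3 [10,19) fires=3 [11,20) fires=4 [12,21) fires=3 [13,22) fires=3
i=9 t=20 v=5: DROP (t<22-0); WM=22
i=10 t=25 v=4: → [25,34),[24,33),[23,32),[22,31),[21,30),[20,29),[19,28),[18,27),[17,26); WM=22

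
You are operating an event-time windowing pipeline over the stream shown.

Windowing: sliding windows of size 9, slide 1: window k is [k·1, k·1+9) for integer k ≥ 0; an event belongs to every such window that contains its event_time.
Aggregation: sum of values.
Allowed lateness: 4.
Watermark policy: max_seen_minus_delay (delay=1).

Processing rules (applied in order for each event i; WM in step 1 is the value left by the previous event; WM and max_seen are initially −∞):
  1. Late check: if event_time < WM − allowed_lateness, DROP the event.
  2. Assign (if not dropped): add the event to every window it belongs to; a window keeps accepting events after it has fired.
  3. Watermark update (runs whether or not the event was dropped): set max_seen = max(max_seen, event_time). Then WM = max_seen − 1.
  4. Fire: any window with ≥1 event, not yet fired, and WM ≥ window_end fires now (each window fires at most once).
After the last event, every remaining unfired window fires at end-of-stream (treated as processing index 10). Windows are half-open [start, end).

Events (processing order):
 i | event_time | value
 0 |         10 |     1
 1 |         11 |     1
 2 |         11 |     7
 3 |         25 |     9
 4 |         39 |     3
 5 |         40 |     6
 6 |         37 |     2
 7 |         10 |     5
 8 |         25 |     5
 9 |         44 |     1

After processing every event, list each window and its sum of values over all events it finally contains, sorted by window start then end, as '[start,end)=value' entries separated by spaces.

[2,11)=1 [3,12)=9 [4,13)=9 [5,14)=9 [6,15)=9 [7,16)=9 [8,17)=9 [9,18)=9 [10,19)=9 [11,20)=8 [17,26)=9 [18,27)=9 [19,28)=9 [20,29)=9 [21,30)=9 [22,31)=9 [23,32)=9 [24,33)=9 [25,34)=9 [29,38)=2 [30,39)=2 [31,40)=5 [32,41)=11 [33,42)=11 [34,43)=11 [35,44)=11 [36,45)=12 [37,46)=12 [38,47)=10 [39,48)=10 [40,49)=7 [41,50)=1 [42,51)=1 [43,52)=1 [44,53)=1

i=0 t=10 v=1: → [10,19),[9,18),[8,17),[7,16),[6,15),[5,14),[4,13),[3,12),[2,11); WM=9
i=1 t=11 v=1: → [11,20),[10,19),[9,18),[8,17),[7,16),[6,15),[5,14),[4,13),[3,12); WM=10
i=2 t=11 v=7: → [11,20),[10,19),[9,18),[8,17),[7,16),[6,15),[5,14),[4,13),[3,12); WM=10
i=3 t=25 v=9: → [25,34),[24,33),[23,32),[22,31),[21,30),[20,29),[19,28),[18,27),[17,26); WM=24; [2,11) fires=1 [3,12) fires=9 [4,13) fires=9 [5,14) fires=9 [6,15) fires=9 [7,16) fires=9 [8,17) fires=9 [9,18) fires=9 [10,19) fires=9 [11,20) fires=8
i=4 t=39 v=3: → [39,48),[38,47),[37,46),[36,45),[35,44),[34,43),[33,42),[32,41),[31,40); WM=38; [17,26) fires=9 [18,27) fires=9 [19,28) fires=9 [20,29) fires=9 [21,30) fires=9 [22,31) fires=9 [23,32) fires=9 [24,33) fires=9 [25,34) fires=9
i=5 t=40 v=6: → [40,49),[39,48),[38,47),[37,46),[36,45),[35,44),[34,43),[33,42),[32,41); WM=39
i=6 t=37 v=2: → [37,46),[36,45),[35,44),[34,43),[33,42),[32,41),[31,40),[30,39),[29,38); WM=39; [29,38) fires=2 [30,39) fires=2
i=7 t=10 v=5: DROP (t<39-4); WM=39
i=8 t=25 v=5: DROP (t<39-4); WM=39
i=9 t=44 v=1: → [44,53),[43,52),[42,51),[41,50),[40,49),[39,48),[38,47),[37,46),[36,45); WM=43; [31,40) fires=5 [32,41) fires=11 [33,42) fires=11 [34,43) fires=11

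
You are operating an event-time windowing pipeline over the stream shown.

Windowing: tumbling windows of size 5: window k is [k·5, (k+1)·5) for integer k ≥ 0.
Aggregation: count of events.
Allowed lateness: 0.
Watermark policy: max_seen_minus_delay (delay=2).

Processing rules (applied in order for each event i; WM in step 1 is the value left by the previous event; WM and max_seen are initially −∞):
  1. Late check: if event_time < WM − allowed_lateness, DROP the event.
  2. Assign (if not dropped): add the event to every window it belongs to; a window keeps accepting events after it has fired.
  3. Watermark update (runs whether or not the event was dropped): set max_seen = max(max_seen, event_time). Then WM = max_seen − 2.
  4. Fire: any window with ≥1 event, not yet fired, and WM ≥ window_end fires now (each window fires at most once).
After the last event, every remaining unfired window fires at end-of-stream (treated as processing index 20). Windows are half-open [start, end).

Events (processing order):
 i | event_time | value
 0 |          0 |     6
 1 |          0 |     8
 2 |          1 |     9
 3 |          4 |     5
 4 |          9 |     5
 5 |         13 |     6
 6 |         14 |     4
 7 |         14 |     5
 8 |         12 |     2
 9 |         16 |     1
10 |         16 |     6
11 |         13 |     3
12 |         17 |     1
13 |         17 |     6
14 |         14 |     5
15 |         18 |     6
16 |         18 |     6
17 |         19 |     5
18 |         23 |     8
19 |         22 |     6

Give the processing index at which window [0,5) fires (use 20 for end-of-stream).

4

i=0 t=0 v=6: → [0,5); WM=-2
i=1 t=0 v=8: → [0,5); WM=-2
i=2 t=1 v=9: → [0,5); WM=-1
i=3 t=4 v=5: → [0,5); WM=2
i=4 t=9 v=5: → [5,10); WM=7; [0,5) fires=4
i=5 t=13 v=6: → [10,15); WM=11; [5,10) fires=1
i=6 t=14 v=4: → [10,15); WM=12
i=7 t=14 v=5: → [10,15); WM=12
i=8 t=12 v=2: → [10,15); WM=12
i=9 t=16 v=1: → [15,20); WM=14
i=10 t=16 v=6: → [15,20); WM=14
i=11 t=13 v=3: DROP (t<14-0); WM=14
i=12 t=17 v=1: → [15,20); WM=15; [10,15) fires=4
i=13 t=17 v=6: → [15,20); WM=15
i=14 t=14 v=5: DROP (t<15-0); WM=15
i=15 t=18 v=6: → [15,20); WM=16
i=16 t=18 v=6: → [15,20); WM=16
i=17 t=19 v=5: → [15,20); WM=17
i=18 t=23 v=8: → [20,25); WM=21; [15,20) fires=7
i=19 t=22 v=6: → [20,25); WM=21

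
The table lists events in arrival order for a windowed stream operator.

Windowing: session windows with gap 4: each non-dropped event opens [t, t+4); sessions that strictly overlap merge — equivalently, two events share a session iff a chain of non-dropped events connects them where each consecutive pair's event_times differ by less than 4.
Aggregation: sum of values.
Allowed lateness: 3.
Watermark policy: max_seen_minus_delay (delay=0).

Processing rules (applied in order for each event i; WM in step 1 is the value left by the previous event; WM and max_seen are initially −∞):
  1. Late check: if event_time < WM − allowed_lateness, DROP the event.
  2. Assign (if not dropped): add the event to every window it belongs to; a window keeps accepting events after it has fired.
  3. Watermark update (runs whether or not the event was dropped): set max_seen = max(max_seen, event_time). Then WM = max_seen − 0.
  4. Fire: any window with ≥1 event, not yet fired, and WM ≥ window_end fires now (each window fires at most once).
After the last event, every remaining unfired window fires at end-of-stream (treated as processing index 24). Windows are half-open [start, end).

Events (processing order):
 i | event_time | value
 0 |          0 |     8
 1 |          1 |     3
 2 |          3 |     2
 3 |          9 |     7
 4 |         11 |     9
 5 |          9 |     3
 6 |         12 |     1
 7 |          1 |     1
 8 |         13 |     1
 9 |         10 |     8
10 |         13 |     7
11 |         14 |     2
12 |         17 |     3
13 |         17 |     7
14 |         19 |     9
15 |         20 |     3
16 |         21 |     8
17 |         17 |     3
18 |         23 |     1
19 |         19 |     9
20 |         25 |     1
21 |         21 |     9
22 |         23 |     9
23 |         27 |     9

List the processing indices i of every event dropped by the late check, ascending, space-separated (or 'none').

i=0 t=0 v=8: → [0,4); WM=0
i=1 t=1 v=3: → [0,5); WM=1
i=2 t=3 v=2: → [0,7); WM=3
i=3 t=9 v=7: → [9,13); WM=9
i=4 t=11 v=9: → [9,15); WM=11
i=5 t=9 v=3: → [9,15); WM=11
i=6 t=12 v=1: → [9,16); WM=12
i=7 t=1 v=1: DROP (t<12-3); WM=12
i=8 t=13 v=1: → [9,17); WM=13
i=9 t=10 v=8: → [9,17); WM=13
i=10 t=13 v=7: → [9,17); WM=13
i=11 t=14 v=2: → [9,18); WM=14
i=12 t=17 v=3: → [9,21); WM=17
i=13 t=17 v=7: → [9,21); WM=17
i=14 t=19 v=9: → [9,23); WM=19
i=15 t=20 v=3: → [9,24); WM=20
i=16 t=21 v=8: → [9,25); WM=21
i=17 t=17 v=3: DROP (t<21-3); WM=21
i=18 t=23 v=1: → [9,27); WM=23
i=19 t=19 v=9: DROP (t<23-3); WM=23
i=20 t=25 v=1: → [9,29); WM=25
i=21 t=21 v=9: DROP (t<25-3); WM=25
i=22 t=23 v=9: → [9,29); WM=25
i=23 t=27 v=9: → [9,31); WM=27

7 17 19 21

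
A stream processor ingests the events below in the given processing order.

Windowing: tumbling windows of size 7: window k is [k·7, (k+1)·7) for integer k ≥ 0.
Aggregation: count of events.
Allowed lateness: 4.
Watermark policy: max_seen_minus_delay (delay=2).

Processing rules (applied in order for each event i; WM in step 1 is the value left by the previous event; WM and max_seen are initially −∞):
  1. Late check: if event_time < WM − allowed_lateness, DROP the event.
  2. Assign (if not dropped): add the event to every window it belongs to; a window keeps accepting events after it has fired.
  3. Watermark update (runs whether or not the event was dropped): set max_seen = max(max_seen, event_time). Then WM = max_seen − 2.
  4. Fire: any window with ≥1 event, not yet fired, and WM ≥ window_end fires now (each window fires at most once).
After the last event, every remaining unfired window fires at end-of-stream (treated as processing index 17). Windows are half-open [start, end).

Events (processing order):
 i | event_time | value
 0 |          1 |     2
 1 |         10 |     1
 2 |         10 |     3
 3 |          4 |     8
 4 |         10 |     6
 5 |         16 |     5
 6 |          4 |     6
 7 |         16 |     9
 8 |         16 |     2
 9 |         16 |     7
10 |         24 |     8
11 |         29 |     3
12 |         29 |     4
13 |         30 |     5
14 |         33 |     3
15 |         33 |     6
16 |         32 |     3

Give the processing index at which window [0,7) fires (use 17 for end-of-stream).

1

i=0 t=1 v=2: → [0,7); WM=-1
i=1 t=10 v=1: → [7,14); WM=8; [0,7) fires=1
i=2 t=10 v=3: → [7,14); WM=8
i=3 t=4 v=8: → [0,7); WM=8
i=4 t=10 v=6: → [7,14); WM=8
i=5 t=16 v=5: → [14,21); WM=14; [7,14) fires=3
i=6 t=4 v=6: DROP (t<14-4); WM=14
i=7 t=16 v=9: → [14,21); WM=14
i=8 t=16 v=2: → [14,21); WM=14
i=9 t=16 v=7: → [14,21); WM=14
i=10 t=24 v=8: → [21,28); WM=22; [14,21) fires=4
i=11 t=29 v=3: → [28,35); WM=27
i=12 t=29 v=4: → [28,35); WM=27
i=13 t=30 v=5: → [28,35); WM=28; [21,28) fires=1
i=14 t=33 v=3: → [28,35); WM=31
i=15 t=33 v=6: → [28,35); WM=31
i=16 t=32 v=3: → [28,35); WM=31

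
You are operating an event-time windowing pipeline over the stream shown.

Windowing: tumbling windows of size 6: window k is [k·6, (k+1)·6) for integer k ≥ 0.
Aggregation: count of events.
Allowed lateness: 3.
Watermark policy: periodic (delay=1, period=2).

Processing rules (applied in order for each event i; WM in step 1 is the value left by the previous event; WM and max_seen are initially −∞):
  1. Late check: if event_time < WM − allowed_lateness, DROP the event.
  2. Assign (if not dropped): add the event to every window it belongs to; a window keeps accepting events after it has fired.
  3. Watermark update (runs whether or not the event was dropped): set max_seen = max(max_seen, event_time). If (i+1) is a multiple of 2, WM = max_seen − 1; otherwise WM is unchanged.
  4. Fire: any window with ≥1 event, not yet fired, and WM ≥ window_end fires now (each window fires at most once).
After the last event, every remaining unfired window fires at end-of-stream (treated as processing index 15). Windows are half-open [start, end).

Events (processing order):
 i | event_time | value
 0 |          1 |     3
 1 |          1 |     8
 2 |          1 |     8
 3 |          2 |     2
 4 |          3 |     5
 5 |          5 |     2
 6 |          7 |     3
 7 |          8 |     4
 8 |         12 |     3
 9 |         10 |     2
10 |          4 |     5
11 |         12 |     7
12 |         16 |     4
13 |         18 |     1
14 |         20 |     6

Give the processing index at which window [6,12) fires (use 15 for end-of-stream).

13

i=0 t=1 v=3: → [0,6); WM=−∞
i=1 t=1 v=8: → [0,6); WM=0
i=2 t=1 v=8: → [0,6); WM=0
i=3 t=2 v=2: → [0,6); WM=1
i=4 t=3 v=5: → [0,6); WM=1
i=5 t=5 v=2: → [0,6); WM=4
i=6 t=7 v=3: → [6,12); WM=4
i=7 t=8 v=4: → [6,12); WM=7; [0,6) fires=6
i=8 t=12 v=3: → [12,18); WM=7
i=9 t=10 v=2: → [6,12); WM=11
i=10 t=4 v=5: DROP (t<11-3); WM=11
i=11 t=12 v=7: → [12,18); WM=11
i=12 t=16 v=4: → [12,18); WM=11
i=13 t=18 v=1: → [18,24); WM=17; [6,12) fires=3
i=14 t=20 v=6: → [18,24); WM=17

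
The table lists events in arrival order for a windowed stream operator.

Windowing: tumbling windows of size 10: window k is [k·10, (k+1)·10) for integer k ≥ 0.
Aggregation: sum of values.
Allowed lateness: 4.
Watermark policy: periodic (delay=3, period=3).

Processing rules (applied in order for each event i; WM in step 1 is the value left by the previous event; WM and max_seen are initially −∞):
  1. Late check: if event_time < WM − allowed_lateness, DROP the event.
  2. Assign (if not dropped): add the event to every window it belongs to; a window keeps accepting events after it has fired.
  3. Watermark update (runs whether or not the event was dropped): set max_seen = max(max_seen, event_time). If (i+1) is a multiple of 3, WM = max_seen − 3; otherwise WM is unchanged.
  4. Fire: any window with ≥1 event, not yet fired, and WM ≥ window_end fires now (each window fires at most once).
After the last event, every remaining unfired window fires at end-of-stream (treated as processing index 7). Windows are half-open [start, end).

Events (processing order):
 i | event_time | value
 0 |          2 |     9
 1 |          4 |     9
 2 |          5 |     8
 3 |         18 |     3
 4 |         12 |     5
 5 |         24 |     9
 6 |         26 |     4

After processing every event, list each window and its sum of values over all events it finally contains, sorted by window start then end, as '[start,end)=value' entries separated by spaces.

[0,10)=26 [10,20)=8 [20,30)=13

i=0 t=2 v=9: → [0,10); WM=−∞
i=1 t=4 v=9: → [0,10); WM=−∞
i=2 t=5 v=8: → [0,10); WM=2
i=3 t=18 v=3: → [10,20); WM=2
i=4 t=12 v=5: → [10,20); WM=2
i=5 t=24 v=9: → [20,30); WM=21; [0,10) fires=26 [10,20) fires=8
i=6 t=26 v=4: → [20,30); WM=21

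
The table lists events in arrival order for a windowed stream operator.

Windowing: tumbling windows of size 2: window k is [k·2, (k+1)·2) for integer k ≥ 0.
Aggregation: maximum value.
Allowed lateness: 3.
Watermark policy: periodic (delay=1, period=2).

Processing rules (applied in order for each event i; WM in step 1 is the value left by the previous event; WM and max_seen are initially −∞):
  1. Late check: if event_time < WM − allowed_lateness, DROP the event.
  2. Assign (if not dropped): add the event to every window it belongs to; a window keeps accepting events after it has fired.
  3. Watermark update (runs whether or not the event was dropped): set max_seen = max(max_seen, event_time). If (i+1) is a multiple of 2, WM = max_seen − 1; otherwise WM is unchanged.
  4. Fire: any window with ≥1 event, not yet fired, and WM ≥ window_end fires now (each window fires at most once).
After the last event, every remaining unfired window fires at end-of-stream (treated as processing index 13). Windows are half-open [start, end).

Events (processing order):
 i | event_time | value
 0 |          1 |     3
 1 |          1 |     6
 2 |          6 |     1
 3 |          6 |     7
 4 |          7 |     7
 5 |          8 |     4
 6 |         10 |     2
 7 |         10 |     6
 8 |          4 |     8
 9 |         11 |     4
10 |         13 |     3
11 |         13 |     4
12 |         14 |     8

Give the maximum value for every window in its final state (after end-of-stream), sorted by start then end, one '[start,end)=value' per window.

i=0 t=1 v=3: → [0,2); WM=−∞
i=1 t=1 v=6: → [0,2); WM=0
i=2 t=6 v=1: → [6,8); WM=0
i=3 t=6 v=7: → [6,8); WM=5; [0,2) fires=6
i=4 t=7 v=7: → [6,8); WM=5
i=5 t=8 v=4: → [8,10); WM=7
i=6 t=10 v=2: → [10,12); WM=7
i=7 t=10 v=6: → [10,12); WM=9; [6,8) fires=7
i=8 t=4 v=8: DROP (t<9-3); WM=9
i=9 t=11 v=4: → [10,12); WM=10; [8,10) fires=4
i=10 t=13 v=3: → [12,14); WM=10
i=11 t=13 v=4: → [12,14); WM=12; [10,12) fires=6
i=12 t=14 v=8: → [14,16); WM=12

[0,2)=6 [6,8)=7 [8,10)=4 [10,12)=6 [12,14)=4 [14,16)=8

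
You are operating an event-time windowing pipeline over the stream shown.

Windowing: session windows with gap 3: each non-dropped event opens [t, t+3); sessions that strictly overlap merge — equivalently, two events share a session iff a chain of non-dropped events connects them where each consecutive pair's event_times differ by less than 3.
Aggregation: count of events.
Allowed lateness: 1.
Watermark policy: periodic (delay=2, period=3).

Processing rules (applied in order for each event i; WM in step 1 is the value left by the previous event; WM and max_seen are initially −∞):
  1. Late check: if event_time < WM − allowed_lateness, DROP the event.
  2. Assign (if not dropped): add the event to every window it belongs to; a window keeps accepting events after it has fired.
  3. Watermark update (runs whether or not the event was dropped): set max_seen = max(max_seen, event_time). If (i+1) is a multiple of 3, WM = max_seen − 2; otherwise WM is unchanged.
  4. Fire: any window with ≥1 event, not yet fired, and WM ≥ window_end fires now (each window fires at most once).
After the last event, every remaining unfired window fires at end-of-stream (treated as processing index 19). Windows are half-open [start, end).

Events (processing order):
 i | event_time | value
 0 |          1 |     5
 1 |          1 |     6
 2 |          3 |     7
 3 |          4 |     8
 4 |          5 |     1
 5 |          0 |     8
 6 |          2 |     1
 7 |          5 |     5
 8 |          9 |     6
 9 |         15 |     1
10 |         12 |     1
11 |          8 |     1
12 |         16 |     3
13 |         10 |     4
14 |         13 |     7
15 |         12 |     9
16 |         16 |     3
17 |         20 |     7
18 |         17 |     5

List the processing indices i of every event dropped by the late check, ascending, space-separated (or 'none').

13 15

i=0 t=1 v=5: → [1,4); WM=−∞
i=1 t=1 v=6: → [1,4); WM=−∞
i=2 t=3 v=7: → [1,6); WM=1
i=3 t=4 v=8: → [1,7); WM=1
i=4 t=5 v=1: → [1,8); WM=1
i=5 t=0 v=8: → [0,8); WM=3
i=6 t=2 v=1: → [0,8); WM=3
i=7 t=5 v=5: → [0,8); WM=3
i=8 t=9 v=6: → [9,12); WM=7
i=9 t=15 v=1: → [15,18); WM=7
i=10 t=12 v=1: → [12,15); WM=7
i=11 t=8 v=1: → [8,12); WM=13
i=12 t=16 v=3: → [15,19); WM=13
i=13 t=10 v=4: DROP (t<13-1); WM=13
i=14 t=13 v=7: → [12,19); WM=14
i=15 t=12 v=9: DROP (t<14-1); WM=14
i=16 t=16 v=3: → [12,19); WM=14
i=17 t=20 v=7: → [20,23); WM=18
i=18 t=17 v=5: → [12,20); WM=18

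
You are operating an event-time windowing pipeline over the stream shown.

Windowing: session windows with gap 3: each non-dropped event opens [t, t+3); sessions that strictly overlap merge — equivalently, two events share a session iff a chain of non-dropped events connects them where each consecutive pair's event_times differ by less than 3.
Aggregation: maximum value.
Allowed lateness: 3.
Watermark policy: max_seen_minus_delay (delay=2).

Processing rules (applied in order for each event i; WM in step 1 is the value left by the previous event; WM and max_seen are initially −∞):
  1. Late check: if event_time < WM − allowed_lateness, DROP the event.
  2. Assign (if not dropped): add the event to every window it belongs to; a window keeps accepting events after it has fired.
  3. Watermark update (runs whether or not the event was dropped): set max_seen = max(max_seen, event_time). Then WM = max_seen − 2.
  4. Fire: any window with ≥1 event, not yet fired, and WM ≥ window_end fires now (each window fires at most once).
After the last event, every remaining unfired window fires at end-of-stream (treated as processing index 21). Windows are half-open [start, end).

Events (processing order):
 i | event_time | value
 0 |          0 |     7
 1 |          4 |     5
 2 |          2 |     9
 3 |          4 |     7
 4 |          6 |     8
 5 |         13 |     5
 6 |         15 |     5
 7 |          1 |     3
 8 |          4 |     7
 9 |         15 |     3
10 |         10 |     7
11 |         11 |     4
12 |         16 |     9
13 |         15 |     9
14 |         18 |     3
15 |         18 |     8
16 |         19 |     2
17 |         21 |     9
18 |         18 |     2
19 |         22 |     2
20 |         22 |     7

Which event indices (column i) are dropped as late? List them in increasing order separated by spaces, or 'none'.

i=0 t=0 v=7: → [0,3); WM=-2
i=1 t=4 v=5: → [4,7); WM=2
i=2 t=2 v=9: → [0,7); WM=2
i=3 t=4 v=7: → [0,7); WM=2
i=4 t=6 v=8: → [0,9); WM=4
i=5 t=13 v=5: → [13,16); WM=11
i=6 t=15 v=5: → [13,18); WM=13
i=7 t=1 v=3: DROP (t<13-3); WM=13
i=8 t=4 v=7: DROP (t<13-3); WM=13
i=9 t=15 v=3: → [13,18); WM=13
i=10 t=10 v=7: → [10,13); WM=13
i=11 t=11 v=4: → [10,18); WM=13
i=12 t=16 v=9: → [10,19); WM=14
i=13 t=15 v=9: → [10,19); WM=14
i=14 t=18 v=3: → [10,21); WM=16
i=15 t=18 v=8: → [10,21); WM=16
i=16 t=19 v=2: → [10,22); WM=17
i=17 t=21 v=9: → [10,24); WM=19
i=18 t=18 v=2: → [10,24); WM=19
i=19 t=22 v=2: → [10,25); WM=20
i=20 t=22 v=7: → [10,25); WM=20

7 8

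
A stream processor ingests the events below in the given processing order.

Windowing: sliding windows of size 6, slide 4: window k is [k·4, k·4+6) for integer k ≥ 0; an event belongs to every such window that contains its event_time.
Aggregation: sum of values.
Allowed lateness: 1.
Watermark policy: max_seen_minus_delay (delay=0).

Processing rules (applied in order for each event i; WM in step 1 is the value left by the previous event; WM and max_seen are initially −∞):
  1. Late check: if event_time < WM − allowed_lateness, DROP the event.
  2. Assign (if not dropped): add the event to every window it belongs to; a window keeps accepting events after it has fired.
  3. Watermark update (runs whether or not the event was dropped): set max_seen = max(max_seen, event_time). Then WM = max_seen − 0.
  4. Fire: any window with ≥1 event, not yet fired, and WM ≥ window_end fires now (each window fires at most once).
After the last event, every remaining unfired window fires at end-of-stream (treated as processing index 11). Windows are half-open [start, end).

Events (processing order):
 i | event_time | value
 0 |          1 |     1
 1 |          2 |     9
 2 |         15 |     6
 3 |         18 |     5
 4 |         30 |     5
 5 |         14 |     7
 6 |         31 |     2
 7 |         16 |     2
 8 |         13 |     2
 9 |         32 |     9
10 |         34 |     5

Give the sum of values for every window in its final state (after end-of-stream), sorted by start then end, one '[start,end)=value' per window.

[0,6)=10 [12,18)=6 [16,22)=5 [28,34)=16 [32,38)=14

i=0 t=1 v=1: → [0,6); WM=1
i=1 t=2 v=9: → [0,6); WM=2
i=2 t=15 v=6: → [12,18); WM=15; [0,6) fires=10
i=3 t=18 v=5: → [16,22); WM=18; [12,18) fires=6
i=4 t=30 v=5: → [28,34); WM=30; [16,22) fires=5
i=5 t=14 v=7: DROP (t<30-1); WM=30
i=6 t=31 v=2: → [28,34); WM=31
i=7 t=16 v=2: DROP (t<31-1); WM=31
i=8 t=13 v=2: DROP (t<31-1); WM=31
i=9 t=32 v=9: → [32,38),[28,34); WM=32
i=10 t=34 v=5: → [32,38); WM=34; [28,34) fires=16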